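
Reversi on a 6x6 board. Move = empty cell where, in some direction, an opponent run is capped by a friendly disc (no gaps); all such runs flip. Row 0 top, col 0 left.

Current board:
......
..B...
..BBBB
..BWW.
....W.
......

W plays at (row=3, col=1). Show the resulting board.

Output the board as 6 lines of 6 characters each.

Answer: ......
..B...
..BBBB
.WWWW.
....W.
......

Derivation:
Place W at (3,1); scan 8 dirs for brackets.
Dir NW: first cell '.' (not opp) -> no flip
Dir N: first cell '.' (not opp) -> no flip
Dir NE: opp run (2,2), next='.' -> no flip
Dir W: first cell '.' (not opp) -> no flip
Dir E: opp run (3,2) capped by W -> flip
Dir SW: first cell '.' (not opp) -> no flip
Dir S: first cell '.' (not opp) -> no flip
Dir SE: first cell '.' (not opp) -> no flip
All flips: (3,2)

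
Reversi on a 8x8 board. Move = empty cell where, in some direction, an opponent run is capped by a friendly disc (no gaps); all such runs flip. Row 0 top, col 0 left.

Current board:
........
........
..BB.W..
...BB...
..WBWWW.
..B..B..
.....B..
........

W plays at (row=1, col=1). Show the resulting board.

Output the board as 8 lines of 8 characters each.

Place W at (1,1); scan 8 dirs for brackets.
Dir NW: first cell '.' (not opp) -> no flip
Dir N: first cell '.' (not opp) -> no flip
Dir NE: first cell '.' (not opp) -> no flip
Dir W: first cell '.' (not opp) -> no flip
Dir E: first cell '.' (not opp) -> no flip
Dir SW: first cell '.' (not opp) -> no flip
Dir S: first cell '.' (not opp) -> no flip
Dir SE: opp run (2,2) (3,3) capped by W -> flip
All flips: (2,2) (3,3)

Answer: ........
.W......
..WB.W..
...WB...
..WBWWW.
..B..B..
.....B..
........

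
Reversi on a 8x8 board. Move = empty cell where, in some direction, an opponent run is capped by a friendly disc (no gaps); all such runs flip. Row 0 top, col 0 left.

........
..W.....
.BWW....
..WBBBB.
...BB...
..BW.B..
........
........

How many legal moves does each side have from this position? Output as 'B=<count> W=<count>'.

-- B to move --
(0,1): flips 2 -> legal
(0,2): no bracket -> illegal
(0,3): flips 1 -> legal
(1,1): flips 1 -> legal
(1,3): flips 1 -> legal
(1,4): no bracket -> illegal
(2,4): flips 2 -> legal
(3,1): flips 1 -> legal
(4,1): no bracket -> illegal
(4,2): no bracket -> illegal
(5,4): flips 1 -> legal
(6,2): flips 1 -> legal
(6,3): flips 1 -> legal
(6,4): no bracket -> illegal
B mobility = 9
-- W to move --
(1,0): flips 1 -> legal
(1,1): no bracket -> illegal
(2,0): flips 1 -> legal
(2,4): no bracket -> illegal
(2,5): no bracket -> illegal
(2,6): flips 2 -> legal
(2,7): no bracket -> illegal
(3,0): flips 1 -> legal
(3,1): no bracket -> illegal
(3,7): flips 4 -> legal
(4,1): no bracket -> illegal
(4,2): no bracket -> illegal
(4,5): flips 1 -> legal
(4,6): no bracket -> illegal
(4,7): no bracket -> illegal
(5,1): flips 1 -> legal
(5,4): flips 1 -> legal
(5,6): no bracket -> illegal
(6,1): no bracket -> illegal
(6,2): no bracket -> illegal
(6,3): no bracket -> illegal
(6,4): no bracket -> illegal
(6,5): no bracket -> illegal
(6,6): flips 3 -> legal
W mobility = 9

Answer: B=9 W=9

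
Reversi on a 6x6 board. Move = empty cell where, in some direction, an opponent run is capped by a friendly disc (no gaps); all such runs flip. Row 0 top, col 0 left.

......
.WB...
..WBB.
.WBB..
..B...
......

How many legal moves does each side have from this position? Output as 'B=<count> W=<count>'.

-- B to move --
(0,0): flips 2 -> legal
(0,1): no bracket -> illegal
(0,2): no bracket -> illegal
(1,0): flips 1 -> legal
(1,3): no bracket -> illegal
(2,0): flips 1 -> legal
(2,1): flips 1 -> legal
(3,0): flips 1 -> legal
(4,0): no bracket -> illegal
(4,1): no bracket -> illegal
B mobility = 5
-- W to move --
(0,1): no bracket -> illegal
(0,2): flips 1 -> legal
(0,3): no bracket -> illegal
(1,3): flips 1 -> legal
(1,4): no bracket -> illegal
(1,5): no bracket -> illegal
(2,1): no bracket -> illegal
(2,5): flips 2 -> legal
(3,4): flips 2 -> legal
(3,5): no bracket -> illegal
(4,1): no bracket -> illegal
(4,3): no bracket -> illegal
(4,4): flips 1 -> legal
(5,1): no bracket -> illegal
(5,2): flips 2 -> legal
(5,3): flips 1 -> legal
W mobility = 7

Answer: B=5 W=7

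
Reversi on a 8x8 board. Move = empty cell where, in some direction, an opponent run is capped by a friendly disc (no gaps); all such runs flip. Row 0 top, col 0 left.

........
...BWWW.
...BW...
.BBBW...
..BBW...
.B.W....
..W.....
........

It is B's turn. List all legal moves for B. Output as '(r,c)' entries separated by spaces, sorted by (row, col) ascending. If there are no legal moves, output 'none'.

(0,3): no bracket -> illegal
(0,4): no bracket -> illegal
(0,5): flips 1 -> legal
(0,6): flips 2 -> legal
(0,7): no bracket -> illegal
(1,7): flips 3 -> legal
(2,5): flips 2 -> legal
(2,6): no bracket -> illegal
(2,7): no bracket -> illegal
(3,5): flips 2 -> legal
(4,5): flips 2 -> legal
(5,2): no bracket -> illegal
(5,4): no bracket -> illegal
(5,5): flips 1 -> legal
(6,1): no bracket -> illegal
(6,3): flips 1 -> legal
(6,4): flips 1 -> legal
(7,1): no bracket -> illegal
(7,2): no bracket -> illegal
(7,3): flips 1 -> legal

Answer: (0,5) (0,6) (1,7) (2,5) (3,5) (4,5) (5,5) (6,3) (6,4) (7,3)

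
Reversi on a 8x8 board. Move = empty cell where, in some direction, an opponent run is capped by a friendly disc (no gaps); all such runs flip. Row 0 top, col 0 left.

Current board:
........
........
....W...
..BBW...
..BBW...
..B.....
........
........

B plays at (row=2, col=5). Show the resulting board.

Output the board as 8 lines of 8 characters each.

Place B at (2,5); scan 8 dirs for brackets.
Dir NW: first cell '.' (not opp) -> no flip
Dir N: first cell '.' (not opp) -> no flip
Dir NE: first cell '.' (not opp) -> no flip
Dir W: opp run (2,4), next='.' -> no flip
Dir E: first cell '.' (not opp) -> no flip
Dir SW: opp run (3,4) capped by B -> flip
Dir S: first cell '.' (not opp) -> no flip
Dir SE: first cell '.' (not opp) -> no flip
All flips: (3,4)

Answer: ........
........
....WB..
..BBB...
..BBW...
..B.....
........
........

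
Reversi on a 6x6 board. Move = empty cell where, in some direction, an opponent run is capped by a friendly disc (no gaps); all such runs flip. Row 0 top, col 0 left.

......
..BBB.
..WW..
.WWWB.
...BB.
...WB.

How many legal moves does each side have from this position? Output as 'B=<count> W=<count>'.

Answer: B=7 W=8

Derivation:
-- B to move --
(1,1): flips 2 -> legal
(2,0): no bracket -> illegal
(2,1): flips 1 -> legal
(2,4): no bracket -> illegal
(3,0): flips 3 -> legal
(4,0): flips 2 -> legal
(4,1): flips 2 -> legal
(4,2): flips 2 -> legal
(5,2): flips 1 -> legal
B mobility = 7
-- W to move --
(0,1): flips 1 -> legal
(0,2): flips 1 -> legal
(0,3): flips 1 -> legal
(0,4): flips 1 -> legal
(0,5): flips 1 -> legal
(1,1): no bracket -> illegal
(1,5): no bracket -> illegal
(2,1): no bracket -> illegal
(2,4): no bracket -> illegal
(2,5): no bracket -> illegal
(3,5): flips 2 -> legal
(4,2): no bracket -> illegal
(4,5): flips 1 -> legal
(5,2): no bracket -> illegal
(5,5): flips 2 -> legal
W mobility = 8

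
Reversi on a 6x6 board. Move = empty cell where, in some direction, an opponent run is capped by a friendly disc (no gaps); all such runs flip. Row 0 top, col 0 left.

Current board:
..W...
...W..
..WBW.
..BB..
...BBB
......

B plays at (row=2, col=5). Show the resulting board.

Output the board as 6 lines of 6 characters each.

Place B at (2,5); scan 8 dirs for brackets.
Dir NW: first cell '.' (not opp) -> no flip
Dir N: first cell '.' (not opp) -> no flip
Dir NE: edge -> no flip
Dir W: opp run (2,4) capped by B -> flip
Dir E: edge -> no flip
Dir SW: first cell '.' (not opp) -> no flip
Dir S: first cell '.' (not opp) -> no flip
Dir SE: edge -> no flip
All flips: (2,4)

Answer: ..W...
...W..
..WBBB
..BB..
...BBB
......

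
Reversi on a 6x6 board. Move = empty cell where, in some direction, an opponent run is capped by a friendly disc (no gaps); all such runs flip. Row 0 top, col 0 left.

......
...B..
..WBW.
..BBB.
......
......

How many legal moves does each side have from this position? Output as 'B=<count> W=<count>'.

Answer: B=8 W=4

Derivation:
-- B to move --
(1,1): flips 1 -> legal
(1,2): flips 1 -> legal
(1,4): flips 1 -> legal
(1,5): flips 1 -> legal
(2,1): flips 1 -> legal
(2,5): flips 1 -> legal
(3,1): flips 1 -> legal
(3,5): flips 1 -> legal
B mobility = 8
-- W to move --
(0,2): flips 1 -> legal
(0,3): no bracket -> illegal
(0,4): flips 1 -> legal
(1,2): no bracket -> illegal
(1,4): no bracket -> illegal
(2,1): no bracket -> illegal
(2,5): no bracket -> illegal
(3,1): no bracket -> illegal
(3,5): no bracket -> illegal
(4,1): no bracket -> illegal
(4,2): flips 2 -> legal
(4,3): no bracket -> illegal
(4,4): flips 2 -> legal
(4,5): no bracket -> illegal
W mobility = 4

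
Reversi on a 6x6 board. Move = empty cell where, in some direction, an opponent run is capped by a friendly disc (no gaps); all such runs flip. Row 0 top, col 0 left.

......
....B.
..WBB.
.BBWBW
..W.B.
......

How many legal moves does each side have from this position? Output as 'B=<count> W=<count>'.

Answer: B=8 W=8

Derivation:
-- B to move --
(1,1): flips 2 -> legal
(1,2): flips 1 -> legal
(1,3): flips 1 -> legal
(2,1): flips 1 -> legal
(2,5): no bracket -> illegal
(4,1): no bracket -> illegal
(4,3): flips 1 -> legal
(4,5): no bracket -> illegal
(5,1): flips 2 -> legal
(5,2): flips 1 -> legal
(5,3): flips 1 -> legal
B mobility = 8
-- W to move --
(0,3): no bracket -> illegal
(0,4): no bracket -> illegal
(0,5): no bracket -> illegal
(1,2): no bracket -> illegal
(1,3): flips 2 -> legal
(1,5): flips 1 -> legal
(2,0): flips 1 -> legal
(2,1): no bracket -> illegal
(2,5): flips 2 -> legal
(3,0): flips 2 -> legal
(4,0): flips 1 -> legal
(4,1): no bracket -> illegal
(4,3): no bracket -> illegal
(4,5): no bracket -> illegal
(5,3): flips 1 -> legal
(5,4): no bracket -> illegal
(5,5): flips 1 -> legal
W mobility = 8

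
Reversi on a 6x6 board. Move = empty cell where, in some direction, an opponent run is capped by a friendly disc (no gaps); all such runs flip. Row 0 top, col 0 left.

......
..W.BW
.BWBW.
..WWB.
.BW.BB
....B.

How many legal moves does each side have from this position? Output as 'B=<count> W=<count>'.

Answer: B=6 W=10

Derivation:
-- B to move --
(0,1): flips 1 -> legal
(0,2): no bracket -> illegal
(0,3): flips 1 -> legal
(0,4): no bracket -> illegal
(0,5): no bracket -> illegal
(1,1): flips 2 -> legal
(1,3): no bracket -> illegal
(2,5): flips 1 -> legal
(3,1): flips 2 -> legal
(3,5): no bracket -> illegal
(4,3): flips 3 -> legal
(5,1): no bracket -> illegal
(5,2): no bracket -> illegal
(5,3): no bracket -> illegal
B mobility = 6
-- W to move --
(0,3): no bracket -> illegal
(0,4): flips 1 -> legal
(0,5): flips 2 -> legal
(1,0): flips 1 -> legal
(1,1): no bracket -> illegal
(1,3): flips 2 -> legal
(2,0): flips 1 -> legal
(2,5): no bracket -> illegal
(3,0): flips 1 -> legal
(3,1): no bracket -> illegal
(3,5): flips 1 -> legal
(4,0): flips 1 -> legal
(4,3): no bracket -> illegal
(5,0): flips 1 -> legal
(5,1): no bracket -> illegal
(5,2): no bracket -> illegal
(5,3): no bracket -> illegal
(5,5): flips 1 -> legal
W mobility = 10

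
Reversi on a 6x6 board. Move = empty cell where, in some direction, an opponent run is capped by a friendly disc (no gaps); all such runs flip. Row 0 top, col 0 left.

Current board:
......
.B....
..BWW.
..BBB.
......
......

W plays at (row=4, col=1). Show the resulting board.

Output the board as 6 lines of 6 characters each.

Place W at (4,1); scan 8 dirs for brackets.
Dir NW: first cell '.' (not opp) -> no flip
Dir N: first cell '.' (not opp) -> no flip
Dir NE: opp run (3,2) capped by W -> flip
Dir W: first cell '.' (not opp) -> no flip
Dir E: first cell '.' (not opp) -> no flip
Dir SW: first cell '.' (not opp) -> no flip
Dir S: first cell '.' (not opp) -> no flip
Dir SE: first cell '.' (not opp) -> no flip
All flips: (3,2)

Answer: ......
.B....
..BWW.
..WBB.
.W....
......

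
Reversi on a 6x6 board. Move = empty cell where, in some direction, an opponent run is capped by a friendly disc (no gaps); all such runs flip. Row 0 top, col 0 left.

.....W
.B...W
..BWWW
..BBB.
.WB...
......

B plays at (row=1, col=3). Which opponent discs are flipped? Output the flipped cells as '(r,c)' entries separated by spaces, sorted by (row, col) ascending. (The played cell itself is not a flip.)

Answer: (2,3)

Derivation:
Dir NW: first cell '.' (not opp) -> no flip
Dir N: first cell '.' (not opp) -> no flip
Dir NE: first cell '.' (not opp) -> no flip
Dir W: first cell '.' (not opp) -> no flip
Dir E: first cell '.' (not opp) -> no flip
Dir SW: first cell 'B' (not opp) -> no flip
Dir S: opp run (2,3) capped by B -> flip
Dir SE: opp run (2,4), next='.' -> no flip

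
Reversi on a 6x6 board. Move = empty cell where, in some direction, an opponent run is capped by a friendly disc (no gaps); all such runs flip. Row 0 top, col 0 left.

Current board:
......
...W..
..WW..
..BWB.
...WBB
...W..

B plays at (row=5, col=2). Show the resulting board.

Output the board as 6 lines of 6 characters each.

Place B at (5,2); scan 8 dirs for brackets.
Dir NW: first cell '.' (not opp) -> no flip
Dir N: first cell '.' (not opp) -> no flip
Dir NE: opp run (4,3) capped by B -> flip
Dir W: first cell '.' (not opp) -> no flip
Dir E: opp run (5,3), next='.' -> no flip
Dir SW: edge -> no flip
Dir S: edge -> no flip
Dir SE: edge -> no flip
All flips: (4,3)

Answer: ......
...W..
..WW..
..BWB.
...BBB
..BW..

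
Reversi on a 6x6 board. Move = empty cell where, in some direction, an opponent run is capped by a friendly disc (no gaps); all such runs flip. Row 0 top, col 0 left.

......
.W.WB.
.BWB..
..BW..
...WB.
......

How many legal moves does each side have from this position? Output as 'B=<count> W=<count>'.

Answer: B=8 W=8

Derivation:
-- B to move --
(0,0): flips 3 -> legal
(0,1): flips 1 -> legal
(0,2): no bracket -> illegal
(0,3): flips 1 -> legal
(0,4): no bracket -> illegal
(1,0): no bracket -> illegal
(1,2): flips 2 -> legal
(2,0): no bracket -> illegal
(2,4): no bracket -> illegal
(3,1): no bracket -> illegal
(3,4): flips 1 -> legal
(4,2): flips 1 -> legal
(5,2): no bracket -> illegal
(5,3): flips 2 -> legal
(5,4): flips 1 -> legal
B mobility = 8
-- W to move --
(0,3): no bracket -> illegal
(0,4): no bracket -> illegal
(0,5): no bracket -> illegal
(1,0): flips 2 -> legal
(1,2): no bracket -> illegal
(1,5): flips 1 -> legal
(2,0): flips 1 -> legal
(2,4): flips 1 -> legal
(2,5): no bracket -> illegal
(3,0): no bracket -> illegal
(3,1): flips 2 -> legal
(3,4): no bracket -> illegal
(3,5): no bracket -> illegal
(4,1): no bracket -> illegal
(4,2): flips 1 -> legal
(4,5): flips 1 -> legal
(5,3): no bracket -> illegal
(5,4): no bracket -> illegal
(5,5): flips 1 -> legal
W mobility = 8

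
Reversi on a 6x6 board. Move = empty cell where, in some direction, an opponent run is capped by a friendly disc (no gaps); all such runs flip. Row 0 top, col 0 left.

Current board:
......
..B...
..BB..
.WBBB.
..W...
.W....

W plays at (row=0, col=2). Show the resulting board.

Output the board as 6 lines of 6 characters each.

Answer: ..W...
..W...
..WB..
.WWBB.
..W...
.W....

Derivation:
Place W at (0,2); scan 8 dirs for brackets.
Dir NW: edge -> no flip
Dir N: edge -> no flip
Dir NE: edge -> no flip
Dir W: first cell '.' (not opp) -> no flip
Dir E: first cell '.' (not opp) -> no flip
Dir SW: first cell '.' (not opp) -> no flip
Dir S: opp run (1,2) (2,2) (3,2) capped by W -> flip
Dir SE: first cell '.' (not opp) -> no flip
All flips: (1,2) (2,2) (3,2)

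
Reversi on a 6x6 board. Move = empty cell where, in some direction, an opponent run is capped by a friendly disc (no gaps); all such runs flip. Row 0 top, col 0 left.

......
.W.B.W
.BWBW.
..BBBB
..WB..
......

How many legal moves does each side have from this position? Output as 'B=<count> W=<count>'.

Answer: B=9 W=5

Derivation:
-- B to move --
(0,0): flips 2 -> legal
(0,1): flips 1 -> legal
(0,2): no bracket -> illegal
(0,4): no bracket -> illegal
(0,5): no bracket -> illegal
(1,0): no bracket -> illegal
(1,2): flips 1 -> legal
(1,4): flips 1 -> legal
(2,0): no bracket -> illegal
(2,5): flips 1 -> legal
(3,1): flips 1 -> legal
(4,1): flips 1 -> legal
(5,1): flips 1 -> legal
(5,2): flips 1 -> legal
(5,3): no bracket -> illegal
B mobility = 9
-- W to move --
(0,2): flips 1 -> legal
(0,3): no bracket -> illegal
(0,4): flips 1 -> legal
(1,0): no bracket -> illegal
(1,2): no bracket -> illegal
(1,4): no bracket -> illegal
(2,0): flips 1 -> legal
(2,5): no bracket -> illegal
(3,0): no bracket -> illegal
(3,1): flips 1 -> legal
(4,1): no bracket -> illegal
(4,4): flips 3 -> legal
(4,5): no bracket -> illegal
(5,2): no bracket -> illegal
(5,3): no bracket -> illegal
(5,4): no bracket -> illegal
W mobility = 5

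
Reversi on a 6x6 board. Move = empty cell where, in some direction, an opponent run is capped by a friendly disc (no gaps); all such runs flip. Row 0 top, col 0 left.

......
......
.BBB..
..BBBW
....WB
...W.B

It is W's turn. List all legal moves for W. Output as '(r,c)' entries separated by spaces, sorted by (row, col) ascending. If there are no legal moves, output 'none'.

Answer: (1,1) (2,4) (3,1)

Derivation:
(1,0): no bracket -> illegal
(1,1): flips 2 -> legal
(1,2): no bracket -> illegal
(1,3): no bracket -> illegal
(1,4): no bracket -> illegal
(2,0): no bracket -> illegal
(2,4): flips 1 -> legal
(2,5): no bracket -> illegal
(3,0): no bracket -> illegal
(3,1): flips 3 -> legal
(4,1): no bracket -> illegal
(4,2): no bracket -> illegal
(4,3): no bracket -> illegal
(5,4): no bracket -> illegal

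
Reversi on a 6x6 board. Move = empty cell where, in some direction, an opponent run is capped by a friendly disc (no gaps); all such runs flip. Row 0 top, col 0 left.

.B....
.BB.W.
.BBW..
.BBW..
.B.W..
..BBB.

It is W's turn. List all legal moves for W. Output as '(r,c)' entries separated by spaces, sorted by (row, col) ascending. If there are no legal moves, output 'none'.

Answer: (0,0) (1,0) (2,0) (3,0) (5,0)

Derivation:
(0,0): flips 2 -> legal
(0,2): no bracket -> illegal
(0,3): no bracket -> illegal
(1,0): flips 2 -> legal
(1,3): no bracket -> illegal
(2,0): flips 2 -> legal
(3,0): flips 2 -> legal
(4,0): no bracket -> illegal
(4,2): no bracket -> illegal
(4,4): no bracket -> illegal
(4,5): no bracket -> illegal
(5,0): flips 2 -> legal
(5,1): no bracket -> illegal
(5,5): no bracket -> illegal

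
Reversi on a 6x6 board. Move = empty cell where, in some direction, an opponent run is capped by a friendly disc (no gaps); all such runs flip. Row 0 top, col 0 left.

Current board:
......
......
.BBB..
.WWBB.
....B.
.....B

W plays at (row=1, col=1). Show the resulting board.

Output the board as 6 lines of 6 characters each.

Place W at (1,1); scan 8 dirs for brackets.
Dir NW: first cell '.' (not opp) -> no flip
Dir N: first cell '.' (not opp) -> no flip
Dir NE: first cell '.' (not opp) -> no flip
Dir W: first cell '.' (not opp) -> no flip
Dir E: first cell '.' (not opp) -> no flip
Dir SW: first cell '.' (not opp) -> no flip
Dir S: opp run (2,1) capped by W -> flip
Dir SE: opp run (2,2) (3,3) (4,4) (5,5), next=edge -> no flip
All flips: (2,1)

Answer: ......
.W....
.WBB..
.WWBB.
....B.
.....B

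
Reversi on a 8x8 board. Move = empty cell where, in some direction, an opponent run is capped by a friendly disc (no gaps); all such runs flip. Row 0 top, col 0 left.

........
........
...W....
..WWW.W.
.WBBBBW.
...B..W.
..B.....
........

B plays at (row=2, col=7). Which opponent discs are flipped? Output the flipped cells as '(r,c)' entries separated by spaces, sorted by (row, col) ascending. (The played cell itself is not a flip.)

Answer: (3,6)

Derivation:
Dir NW: first cell '.' (not opp) -> no flip
Dir N: first cell '.' (not opp) -> no flip
Dir NE: edge -> no flip
Dir W: first cell '.' (not opp) -> no flip
Dir E: edge -> no flip
Dir SW: opp run (3,6) capped by B -> flip
Dir S: first cell '.' (not opp) -> no flip
Dir SE: edge -> no flip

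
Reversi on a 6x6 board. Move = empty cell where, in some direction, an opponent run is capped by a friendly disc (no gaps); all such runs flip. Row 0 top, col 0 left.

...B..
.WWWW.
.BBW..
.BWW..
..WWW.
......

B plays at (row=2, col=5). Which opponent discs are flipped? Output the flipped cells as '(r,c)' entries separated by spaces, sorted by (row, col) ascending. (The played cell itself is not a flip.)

Answer: (1,4)

Derivation:
Dir NW: opp run (1,4) capped by B -> flip
Dir N: first cell '.' (not opp) -> no flip
Dir NE: edge -> no flip
Dir W: first cell '.' (not opp) -> no flip
Dir E: edge -> no flip
Dir SW: first cell '.' (not opp) -> no flip
Dir S: first cell '.' (not opp) -> no flip
Dir SE: edge -> no flip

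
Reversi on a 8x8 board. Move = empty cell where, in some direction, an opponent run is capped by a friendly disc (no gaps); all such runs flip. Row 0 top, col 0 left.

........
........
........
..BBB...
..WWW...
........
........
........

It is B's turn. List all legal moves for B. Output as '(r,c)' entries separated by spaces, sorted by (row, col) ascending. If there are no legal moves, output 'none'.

Answer: (5,1) (5,2) (5,3) (5,4) (5,5)

Derivation:
(3,1): no bracket -> illegal
(3,5): no bracket -> illegal
(4,1): no bracket -> illegal
(4,5): no bracket -> illegal
(5,1): flips 1 -> legal
(5,2): flips 2 -> legal
(5,3): flips 1 -> legal
(5,4): flips 2 -> legal
(5,5): flips 1 -> legal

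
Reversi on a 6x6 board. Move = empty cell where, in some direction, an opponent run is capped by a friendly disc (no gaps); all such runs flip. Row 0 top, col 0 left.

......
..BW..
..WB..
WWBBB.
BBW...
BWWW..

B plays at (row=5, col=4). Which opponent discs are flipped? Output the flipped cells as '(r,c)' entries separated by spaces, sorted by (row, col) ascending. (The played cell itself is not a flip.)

Answer: (5,1) (5,2) (5,3)

Derivation:
Dir NW: first cell '.' (not opp) -> no flip
Dir N: first cell '.' (not opp) -> no flip
Dir NE: first cell '.' (not opp) -> no flip
Dir W: opp run (5,3) (5,2) (5,1) capped by B -> flip
Dir E: first cell '.' (not opp) -> no flip
Dir SW: edge -> no flip
Dir S: edge -> no flip
Dir SE: edge -> no flip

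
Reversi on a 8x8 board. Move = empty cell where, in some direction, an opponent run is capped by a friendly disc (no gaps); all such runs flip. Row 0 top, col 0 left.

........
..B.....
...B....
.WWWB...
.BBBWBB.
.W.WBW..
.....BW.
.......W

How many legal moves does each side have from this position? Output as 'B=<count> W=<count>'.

Answer: B=12 W=12

Derivation:
-- B to move --
(2,0): flips 1 -> legal
(2,1): flips 2 -> legal
(2,2): flips 1 -> legal
(2,4): flips 1 -> legal
(3,0): flips 3 -> legal
(3,5): no bracket -> illegal
(4,0): no bracket -> illegal
(5,0): no bracket -> illegal
(5,2): flips 1 -> legal
(5,6): flips 1 -> legal
(5,7): no bracket -> illegal
(6,0): flips 1 -> legal
(6,1): flips 1 -> legal
(6,2): no bracket -> illegal
(6,3): flips 1 -> legal
(6,4): flips 2 -> legal
(6,7): flips 1 -> legal
(7,5): no bracket -> illegal
(7,6): no bracket -> illegal
B mobility = 12
-- W to move --
(0,1): no bracket -> illegal
(0,2): no bracket -> illegal
(0,3): no bracket -> illegal
(1,1): no bracket -> illegal
(1,3): flips 1 -> legal
(1,4): flips 1 -> legal
(2,1): no bracket -> illegal
(2,2): no bracket -> illegal
(2,4): flips 1 -> legal
(2,5): no bracket -> illegal
(3,0): no bracket -> illegal
(3,5): flips 2 -> legal
(3,6): no bracket -> illegal
(3,7): flips 1 -> legal
(4,0): flips 3 -> legal
(4,7): flips 2 -> legal
(5,0): flips 1 -> legal
(5,2): flips 1 -> legal
(5,6): no bracket -> illegal
(5,7): no bracket -> illegal
(6,3): no bracket -> illegal
(6,4): flips 2 -> legal
(7,4): no bracket -> illegal
(7,5): flips 1 -> legal
(7,6): flips 3 -> legal
W mobility = 12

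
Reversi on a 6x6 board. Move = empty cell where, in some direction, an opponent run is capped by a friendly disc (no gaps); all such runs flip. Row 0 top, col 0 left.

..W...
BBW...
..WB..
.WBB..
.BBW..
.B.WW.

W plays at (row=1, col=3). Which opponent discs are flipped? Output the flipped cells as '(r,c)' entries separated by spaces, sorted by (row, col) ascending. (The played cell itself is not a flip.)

Dir NW: first cell 'W' (not opp) -> no flip
Dir N: first cell '.' (not opp) -> no flip
Dir NE: first cell '.' (not opp) -> no flip
Dir W: first cell 'W' (not opp) -> no flip
Dir E: first cell '.' (not opp) -> no flip
Dir SW: first cell 'W' (not opp) -> no flip
Dir S: opp run (2,3) (3,3) capped by W -> flip
Dir SE: first cell '.' (not opp) -> no flip

Answer: (2,3) (3,3)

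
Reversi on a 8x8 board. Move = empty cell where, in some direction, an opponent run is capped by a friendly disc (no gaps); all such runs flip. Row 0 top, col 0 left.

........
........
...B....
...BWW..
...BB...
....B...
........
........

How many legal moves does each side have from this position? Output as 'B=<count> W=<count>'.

-- B to move --
(2,4): flips 1 -> legal
(2,5): flips 1 -> legal
(2,6): flips 1 -> legal
(3,6): flips 2 -> legal
(4,5): flips 1 -> legal
(4,6): no bracket -> illegal
B mobility = 5
-- W to move --
(1,2): flips 1 -> legal
(1,3): no bracket -> illegal
(1,4): no bracket -> illegal
(2,2): no bracket -> illegal
(2,4): no bracket -> illegal
(3,2): flips 1 -> legal
(4,2): no bracket -> illegal
(4,5): no bracket -> illegal
(5,2): flips 1 -> legal
(5,3): flips 1 -> legal
(5,5): no bracket -> illegal
(6,3): no bracket -> illegal
(6,4): flips 2 -> legal
(6,5): no bracket -> illegal
W mobility = 5

Answer: B=5 W=5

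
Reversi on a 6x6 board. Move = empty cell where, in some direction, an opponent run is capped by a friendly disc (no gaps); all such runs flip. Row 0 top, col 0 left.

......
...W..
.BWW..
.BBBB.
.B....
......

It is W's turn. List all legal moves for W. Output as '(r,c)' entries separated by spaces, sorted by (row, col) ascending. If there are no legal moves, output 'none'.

Answer: (2,0) (4,0) (4,2) (4,3) (4,4) (4,5) (5,0)

Derivation:
(1,0): no bracket -> illegal
(1,1): no bracket -> illegal
(1,2): no bracket -> illegal
(2,0): flips 1 -> legal
(2,4): no bracket -> illegal
(2,5): no bracket -> illegal
(3,0): no bracket -> illegal
(3,5): no bracket -> illegal
(4,0): flips 1 -> legal
(4,2): flips 1 -> legal
(4,3): flips 1 -> legal
(4,4): flips 1 -> legal
(4,5): flips 1 -> legal
(5,0): flips 2 -> legal
(5,1): no bracket -> illegal
(5,2): no bracket -> illegal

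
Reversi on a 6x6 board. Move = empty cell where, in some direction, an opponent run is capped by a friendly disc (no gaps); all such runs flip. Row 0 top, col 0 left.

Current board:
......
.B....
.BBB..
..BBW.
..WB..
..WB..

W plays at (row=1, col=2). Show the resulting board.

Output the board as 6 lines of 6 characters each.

Answer: ......
.BW...
.BWW..
..WBW.
..WB..
..WB..

Derivation:
Place W at (1,2); scan 8 dirs for brackets.
Dir NW: first cell '.' (not opp) -> no flip
Dir N: first cell '.' (not opp) -> no flip
Dir NE: first cell '.' (not opp) -> no flip
Dir W: opp run (1,1), next='.' -> no flip
Dir E: first cell '.' (not opp) -> no flip
Dir SW: opp run (2,1), next='.' -> no flip
Dir S: opp run (2,2) (3,2) capped by W -> flip
Dir SE: opp run (2,3) capped by W -> flip
All flips: (2,2) (2,3) (3,2)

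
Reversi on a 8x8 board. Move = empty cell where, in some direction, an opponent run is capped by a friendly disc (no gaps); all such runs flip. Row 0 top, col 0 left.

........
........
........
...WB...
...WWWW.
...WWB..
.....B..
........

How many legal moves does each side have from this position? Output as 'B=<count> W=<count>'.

-- B to move --
(2,2): flips 2 -> legal
(2,3): no bracket -> illegal
(2,4): no bracket -> illegal
(3,2): flips 3 -> legal
(3,5): flips 1 -> legal
(3,6): no bracket -> illegal
(3,7): flips 1 -> legal
(4,2): no bracket -> illegal
(4,7): no bracket -> illegal
(5,2): flips 3 -> legal
(5,6): flips 1 -> legal
(5,7): no bracket -> illegal
(6,2): no bracket -> illegal
(6,3): no bracket -> illegal
(6,4): flips 2 -> legal
B mobility = 7
-- W to move --
(2,3): flips 1 -> legal
(2,4): flips 1 -> legal
(2,5): flips 1 -> legal
(3,5): flips 1 -> legal
(5,6): flips 1 -> legal
(6,4): flips 1 -> legal
(6,6): flips 1 -> legal
(7,4): no bracket -> illegal
(7,5): flips 2 -> legal
(7,6): flips 1 -> legal
W mobility = 9

Answer: B=7 W=9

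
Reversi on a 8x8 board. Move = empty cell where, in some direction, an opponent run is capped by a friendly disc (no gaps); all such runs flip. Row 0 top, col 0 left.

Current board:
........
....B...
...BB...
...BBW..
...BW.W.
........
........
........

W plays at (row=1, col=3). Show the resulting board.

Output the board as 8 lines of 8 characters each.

Place W at (1,3); scan 8 dirs for brackets.
Dir NW: first cell '.' (not opp) -> no flip
Dir N: first cell '.' (not opp) -> no flip
Dir NE: first cell '.' (not opp) -> no flip
Dir W: first cell '.' (not opp) -> no flip
Dir E: opp run (1,4), next='.' -> no flip
Dir SW: first cell '.' (not opp) -> no flip
Dir S: opp run (2,3) (3,3) (4,3), next='.' -> no flip
Dir SE: opp run (2,4) capped by W -> flip
All flips: (2,4)

Answer: ........
...WB...
...BW...
...BBW..
...BW.W.
........
........
........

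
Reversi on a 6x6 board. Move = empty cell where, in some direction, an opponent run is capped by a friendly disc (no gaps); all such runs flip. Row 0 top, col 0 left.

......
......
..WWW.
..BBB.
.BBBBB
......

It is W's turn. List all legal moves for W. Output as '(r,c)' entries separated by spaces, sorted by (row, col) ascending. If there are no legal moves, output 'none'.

Answer: (5,0) (5,1) (5,2) (5,3) (5,4) (5,5)

Derivation:
(2,1): no bracket -> illegal
(2,5): no bracket -> illegal
(3,0): no bracket -> illegal
(3,1): no bracket -> illegal
(3,5): no bracket -> illegal
(4,0): no bracket -> illegal
(5,0): flips 2 -> legal
(5,1): flips 2 -> legal
(5,2): flips 2 -> legal
(5,3): flips 2 -> legal
(5,4): flips 2 -> legal
(5,5): flips 2 -> legal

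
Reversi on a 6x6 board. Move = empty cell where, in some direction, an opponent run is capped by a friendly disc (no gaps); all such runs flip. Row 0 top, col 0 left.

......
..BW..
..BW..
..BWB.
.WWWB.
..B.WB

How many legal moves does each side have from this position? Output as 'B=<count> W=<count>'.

-- B to move --
(0,2): no bracket -> illegal
(0,3): no bracket -> illegal
(0,4): flips 1 -> legal
(1,4): flips 2 -> legal
(2,4): flips 1 -> legal
(3,0): flips 1 -> legal
(3,1): no bracket -> illegal
(4,0): flips 3 -> legal
(4,5): no bracket -> illegal
(5,0): flips 1 -> legal
(5,1): no bracket -> illegal
(5,3): flips 1 -> legal
B mobility = 7
-- W to move --
(0,1): flips 1 -> legal
(0,2): flips 3 -> legal
(0,3): no bracket -> illegal
(1,1): flips 2 -> legal
(2,1): flips 2 -> legal
(2,4): flips 2 -> legal
(2,5): flips 1 -> legal
(3,1): flips 2 -> legal
(3,5): flips 1 -> legal
(4,5): flips 2 -> legal
(5,1): no bracket -> illegal
(5,3): no bracket -> illegal
W mobility = 9

Answer: B=7 W=9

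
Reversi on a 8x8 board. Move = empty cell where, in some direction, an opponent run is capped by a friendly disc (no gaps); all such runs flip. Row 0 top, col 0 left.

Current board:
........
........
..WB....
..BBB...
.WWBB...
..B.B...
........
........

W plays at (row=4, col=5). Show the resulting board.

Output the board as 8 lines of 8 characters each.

Place W at (4,5); scan 8 dirs for brackets.
Dir NW: opp run (3,4) (2,3), next='.' -> no flip
Dir N: first cell '.' (not opp) -> no flip
Dir NE: first cell '.' (not opp) -> no flip
Dir W: opp run (4,4) (4,3) capped by W -> flip
Dir E: first cell '.' (not opp) -> no flip
Dir SW: opp run (5,4), next='.' -> no flip
Dir S: first cell '.' (not opp) -> no flip
Dir SE: first cell '.' (not opp) -> no flip
All flips: (4,3) (4,4)

Answer: ........
........
..WB....
..BBB...
.WWWWW..
..B.B...
........
........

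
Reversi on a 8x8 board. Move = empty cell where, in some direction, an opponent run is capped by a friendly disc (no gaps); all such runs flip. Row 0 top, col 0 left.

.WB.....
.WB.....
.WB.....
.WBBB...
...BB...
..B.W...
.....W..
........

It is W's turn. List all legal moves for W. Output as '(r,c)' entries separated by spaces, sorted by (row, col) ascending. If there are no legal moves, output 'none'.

Answer: (0,3) (1,3) (2,3) (2,4) (3,5) (5,5)

Derivation:
(0,3): flips 2 -> legal
(1,3): flips 2 -> legal
(2,3): flips 2 -> legal
(2,4): flips 2 -> legal
(2,5): no bracket -> illegal
(3,5): flips 3 -> legal
(4,1): no bracket -> illegal
(4,2): no bracket -> illegal
(4,5): no bracket -> illegal
(5,1): no bracket -> illegal
(5,3): no bracket -> illegal
(5,5): flips 3 -> legal
(6,1): no bracket -> illegal
(6,2): no bracket -> illegal
(6,3): no bracket -> illegal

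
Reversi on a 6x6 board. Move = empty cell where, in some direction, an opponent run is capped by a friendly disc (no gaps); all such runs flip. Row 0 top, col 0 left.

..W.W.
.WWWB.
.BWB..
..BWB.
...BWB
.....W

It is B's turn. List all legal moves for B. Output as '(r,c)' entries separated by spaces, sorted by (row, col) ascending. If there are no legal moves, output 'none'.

(0,0): no bracket -> illegal
(0,1): flips 2 -> legal
(0,3): flips 2 -> legal
(0,5): no bracket -> illegal
(1,0): flips 3 -> legal
(1,5): no bracket -> illegal
(2,0): no bracket -> illegal
(2,4): no bracket -> illegal
(3,1): no bracket -> illegal
(3,5): no bracket -> illegal
(4,2): no bracket -> illegal
(5,3): no bracket -> illegal
(5,4): flips 1 -> legal

Answer: (0,1) (0,3) (1,0) (5,4)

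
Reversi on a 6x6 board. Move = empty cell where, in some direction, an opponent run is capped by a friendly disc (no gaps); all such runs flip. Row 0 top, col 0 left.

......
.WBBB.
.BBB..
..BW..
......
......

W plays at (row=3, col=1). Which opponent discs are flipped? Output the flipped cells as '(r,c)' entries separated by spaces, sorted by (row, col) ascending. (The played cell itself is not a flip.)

Answer: (2,1) (3,2)

Derivation:
Dir NW: first cell '.' (not opp) -> no flip
Dir N: opp run (2,1) capped by W -> flip
Dir NE: opp run (2,2) (1,3), next='.' -> no flip
Dir W: first cell '.' (not opp) -> no flip
Dir E: opp run (3,2) capped by W -> flip
Dir SW: first cell '.' (not opp) -> no flip
Dir S: first cell '.' (not opp) -> no flip
Dir SE: first cell '.' (not opp) -> no flip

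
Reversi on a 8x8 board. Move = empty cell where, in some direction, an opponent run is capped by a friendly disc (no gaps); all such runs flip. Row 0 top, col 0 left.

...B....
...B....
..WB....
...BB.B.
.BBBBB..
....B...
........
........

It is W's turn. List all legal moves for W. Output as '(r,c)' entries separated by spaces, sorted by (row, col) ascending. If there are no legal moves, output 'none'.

Answer: (0,4) (2,4) (5,5)

Derivation:
(0,2): no bracket -> illegal
(0,4): flips 1 -> legal
(1,2): no bracket -> illegal
(1,4): no bracket -> illegal
(2,4): flips 1 -> legal
(2,5): no bracket -> illegal
(2,6): no bracket -> illegal
(2,7): no bracket -> illegal
(3,0): no bracket -> illegal
(3,1): no bracket -> illegal
(3,2): no bracket -> illegal
(3,5): no bracket -> illegal
(3,7): no bracket -> illegal
(4,0): no bracket -> illegal
(4,6): no bracket -> illegal
(4,7): no bracket -> illegal
(5,0): no bracket -> illegal
(5,1): no bracket -> illegal
(5,2): no bracket -> illegal
(5,3): no bracket -> illegal
(5,5): flips 2 -> legal
(5,6): no bracket -> illegal
(6,3): no bracket -> illegal
(6,4): no bracket -> illegal
(6,5): no bracket -> illegal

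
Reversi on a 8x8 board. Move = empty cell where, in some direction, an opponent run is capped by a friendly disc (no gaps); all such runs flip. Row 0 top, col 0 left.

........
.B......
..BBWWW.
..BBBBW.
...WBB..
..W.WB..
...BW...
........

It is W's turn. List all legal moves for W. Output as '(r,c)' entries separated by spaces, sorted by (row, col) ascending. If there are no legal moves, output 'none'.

(0,0): no bracket -> illegal
(0,1): no bracket -> illegal
(0,2): no bracket -> illegal
(1,0): no bracket -> illegal
(1,2): no bracket -> illegal
(1,3): flips 2 -> legal
(1,4): no bracket -> illegal
(2,0): no bracket -> illegal
(2,1): flips 3 -> legal
(3,1): flips 4 -> legal
(4,1): no bracket -> illegal
(4,2): flips 1 -> legal
(4,6): flips 4 -> legal
(5,3): flips 2 -> legal
(5,6): flips 1 -> legal
(6,2): flips 1 -> legal
(6,5): flips 3 -> legal
(6,6): no bracket -> illegal
(7,2): flips 1 -> legal
(7,3): no bracket -> illegal
(7,4): flips 1 -> legal

Answer: (1,3) (2,1) (3,1) (4,2) (4,6) (5,3) (5,6) (6,2) (6,5) (7,2) (7,4)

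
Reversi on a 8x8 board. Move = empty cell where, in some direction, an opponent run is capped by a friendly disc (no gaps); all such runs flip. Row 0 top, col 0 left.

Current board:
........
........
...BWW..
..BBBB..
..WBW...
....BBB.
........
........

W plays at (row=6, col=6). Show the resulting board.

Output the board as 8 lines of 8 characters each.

Answer: ........
........
...BWW..
..BBBB..
..WBW...
....BWB.
......W.
........

Derivation:
Place W at (6,6); scan 8 dirs for brackets.
Dir NW: opp run (5,5) capped by W -> flip
Dir N: opp run (5,6), next='.' -> no flip
Dir NE: first cell '.' (not opp) -> no flip
Dir W: first cell '.' (not opp) -> no flip
Dir E: first cell '.' (not opp) -> no flip
Dir SW: first cell '.' (not opp) -> no flip
Dir S: first cell '.' (not opp) -> no flip
Dir SE: first cell '.' (not opp) -> no flip
All flips: (5,5)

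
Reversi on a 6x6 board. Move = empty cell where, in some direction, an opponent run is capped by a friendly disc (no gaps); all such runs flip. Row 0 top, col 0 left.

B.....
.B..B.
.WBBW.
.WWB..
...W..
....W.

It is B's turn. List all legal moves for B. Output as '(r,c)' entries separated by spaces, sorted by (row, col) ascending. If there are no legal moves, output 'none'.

(1,0): no bracket -> illegal
(1,2): no bracket -> illegal
(1,3): no bracket -> illegal
(1,5): flips 1 -> legal
(2,0): flips 1 -> legal
(2,5): flips 1 -> legal
(3,0): flips 2 -> legal
(3,4): flips 1 -> legal
(3,5): no bracket -> illegal
(4,0): flips 1 -> legal
(4,1): flips 3 -> legal
(4,2): flips 1 -> legal
(4,4): no bracket -> illegal
(4,5): no bracket -> illegal
(5,2): no bracket -> illegal
(5,3): flips 1 -> legal
(5,5): no bracket -> illegal

Answer: (1,5) (2,0) (2,5) (3,0) (3,4) (4,0) (4,1) (4,2) (5,3)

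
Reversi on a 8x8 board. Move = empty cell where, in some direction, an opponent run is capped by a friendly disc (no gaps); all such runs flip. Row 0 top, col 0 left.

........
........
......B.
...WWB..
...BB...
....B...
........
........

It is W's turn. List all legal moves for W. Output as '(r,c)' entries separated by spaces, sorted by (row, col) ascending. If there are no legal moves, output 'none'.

(1,5): no bracket -> illegal
(1,6): no bracket -> illegal
(1,7): no bracket -> illegal
(2,4): no bracket -> illegal
(2,5): no bracket -> illegal
(2,7): no bracket -> illegal
(3,2): no bracket -> illegal
(3,6): flips 1 -> legal
(3,7): no bracket -> illegal
(4,2): no bracket -> illegal
(4,5): no bracket -> illegal
(4,6): no bracket -> illegal
(5,2): flips 1 -> legal
(5,3): flips 1 -> legal
(5,5): flips 1 -> legal
(6,3): no bracket -> illegal
(6,4): flips 2 -> legal
(6,5): no bracket -> illegal

Answer: (3,6) (5,2) (5,3) (5,5) (6,4)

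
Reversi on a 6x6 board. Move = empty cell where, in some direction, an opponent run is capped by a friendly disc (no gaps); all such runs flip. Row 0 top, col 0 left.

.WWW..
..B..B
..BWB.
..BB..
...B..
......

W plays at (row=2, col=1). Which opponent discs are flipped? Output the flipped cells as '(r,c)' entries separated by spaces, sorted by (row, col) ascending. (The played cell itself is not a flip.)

Dir NW: first cell '.' (not opp) -> no flip
Dir N: first cell '.' (not opp) -> no flip
Dir NE: opp run (1,2) capped by W -> flip
Dir W: first cell '.' (not opp) -> no flip
Dir E: opp run (2,2) capped by W -> flip
Dir SW: first cell '.' (not opp) -> no flip
Dir S: first cell '.' (not opp) -> no flip
Dir SE: opp run (3,2) (4,3), next='.' -> no flip

Answer: (1,2) (2,2)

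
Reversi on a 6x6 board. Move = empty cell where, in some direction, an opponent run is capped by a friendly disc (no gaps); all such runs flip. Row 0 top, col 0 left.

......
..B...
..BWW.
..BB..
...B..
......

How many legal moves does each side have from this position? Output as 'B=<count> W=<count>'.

-- B to move --
(1,3): flips 1 -> legal
(1,4): flips 1 -> legal
(1,5): flips 1 -> legal
(2,5): flips 2 -> legal
(3,4): flips 1 -> legal
(3,5): no bracket -> illegal
B mobility = 5
-- W to move --
(0,1): flips 1 -> legal
(0,2): no bracket -> illegal
(0,3): no bracket -> illegal
(1,1): no bracket -> illegal
(1,3): no bracket -> illegal
(2,1): flips 1 -> legal
(3,1): no bracket -> illegal
(3,4): no bracket -> illegal
(4,1): flips 1 -> legal
(4,2): flips 1 -> legal
(4,4): no bracket -> illegal
(5,2): no bracket -> illegal
(5,3): flips 2 -> legal
(5,4): no bracket -> illegal
W mobility = 5

Answer: B=5 W=5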